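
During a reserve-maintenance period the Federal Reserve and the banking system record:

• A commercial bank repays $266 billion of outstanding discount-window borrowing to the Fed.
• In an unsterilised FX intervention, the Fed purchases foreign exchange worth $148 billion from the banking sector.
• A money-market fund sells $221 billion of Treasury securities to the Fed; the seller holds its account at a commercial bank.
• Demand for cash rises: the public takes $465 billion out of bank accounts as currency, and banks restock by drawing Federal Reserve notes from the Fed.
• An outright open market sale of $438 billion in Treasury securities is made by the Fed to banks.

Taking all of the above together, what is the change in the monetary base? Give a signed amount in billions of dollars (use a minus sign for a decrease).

Discount-window repayment $266 billion: Fed balance sheet contracts → −$266B.
FX purchase $148 billion: Fed balance sheet expands → +$148B.
Asset purchase (from non-banks) $221 billion: Fed balance sheet expands → +$221B.
Currency withdrawal $465 billion: just a shift between currency and reserves — both are base money → 0.
OMO sale (to banks) $438 billion: Fed balance sheet contracts → −$438B.
Net: −266 + 148 + 221 + 0 − 438 = -$335 billion.

-$335 billion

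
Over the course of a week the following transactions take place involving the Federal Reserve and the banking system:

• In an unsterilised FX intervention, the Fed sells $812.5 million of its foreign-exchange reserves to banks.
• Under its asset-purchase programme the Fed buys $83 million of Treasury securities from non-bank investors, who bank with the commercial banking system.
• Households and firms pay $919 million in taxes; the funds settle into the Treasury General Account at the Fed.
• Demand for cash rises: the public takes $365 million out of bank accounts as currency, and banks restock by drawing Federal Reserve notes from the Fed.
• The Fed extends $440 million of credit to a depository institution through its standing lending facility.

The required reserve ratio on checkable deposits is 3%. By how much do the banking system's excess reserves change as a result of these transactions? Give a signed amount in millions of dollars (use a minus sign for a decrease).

FX sale $812.5 million: reserves −$812.5M, deposits 0.
Asset purchase (from non-banks) $83 million: reserves +$83M, deposits +$83M.
Government account inflow $919 million: reserves −$919M, deposits −$919M.
Currency withdrawal $365 million: reserves −$365M, deposits −$365M.
Discount-window loan $440 million: reserves +$440M, deposits 0.
Totals: Δreserves = −$1573.5M, Δdeposits = −$1201M.
Δrequired reserves = 3% × −$1201M = −$36.03M.
Δexcess reserves = Δreserves − Δrequired = −$1573.5M − (−$36.03M) = -$1537.47 million.

-$1537.47 million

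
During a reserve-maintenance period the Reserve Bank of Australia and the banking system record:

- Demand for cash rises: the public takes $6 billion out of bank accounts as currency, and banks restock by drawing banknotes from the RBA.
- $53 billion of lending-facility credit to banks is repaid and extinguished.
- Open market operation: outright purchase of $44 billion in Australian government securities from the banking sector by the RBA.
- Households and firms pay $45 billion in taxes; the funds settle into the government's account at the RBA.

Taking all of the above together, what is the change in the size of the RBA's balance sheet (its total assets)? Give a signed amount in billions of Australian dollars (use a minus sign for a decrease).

Currency withdrawal $6 billion: only the composition of liabilities changes → 0.
Discount-window repayment $53 billion: an RBA asset is shed → −$53B.
OMO purchase (from banks) $44 billion: an RBA asset is acquired → +$44B.
Government account inflow $45 billion: only the composition of liabilities changes → 0.
Net: 0 − 53 + 44 + 0 = -$9 billion.

-$9 billion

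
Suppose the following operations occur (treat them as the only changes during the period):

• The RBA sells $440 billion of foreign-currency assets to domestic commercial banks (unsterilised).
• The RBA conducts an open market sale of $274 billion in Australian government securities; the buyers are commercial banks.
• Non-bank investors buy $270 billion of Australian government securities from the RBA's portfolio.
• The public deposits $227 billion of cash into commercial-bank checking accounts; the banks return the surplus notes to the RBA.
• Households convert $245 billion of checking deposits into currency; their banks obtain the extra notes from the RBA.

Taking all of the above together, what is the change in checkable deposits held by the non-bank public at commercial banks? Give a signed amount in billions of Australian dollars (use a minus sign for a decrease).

FX sale $440 billion: the counterparty is a bank, so public deposits are unchanged → 0.
OMO sale (to banks) $274 billion: the counterparty is a bank, so public deposits are unchanged → 0.
Asset sale (to non-banks) $270 billion: non-bank counterparties' bank balances fall → −$270B.
Currency deposit $227 billion: non-bank counterparties' bank balances rise → +$227B.
Currency withdrawal $245 billion: non-bank counterparties' bank balances fall → −$245B.
Net: 0 + 0 − 270 + 227 − 245 = -$288 billion.

-$288 billion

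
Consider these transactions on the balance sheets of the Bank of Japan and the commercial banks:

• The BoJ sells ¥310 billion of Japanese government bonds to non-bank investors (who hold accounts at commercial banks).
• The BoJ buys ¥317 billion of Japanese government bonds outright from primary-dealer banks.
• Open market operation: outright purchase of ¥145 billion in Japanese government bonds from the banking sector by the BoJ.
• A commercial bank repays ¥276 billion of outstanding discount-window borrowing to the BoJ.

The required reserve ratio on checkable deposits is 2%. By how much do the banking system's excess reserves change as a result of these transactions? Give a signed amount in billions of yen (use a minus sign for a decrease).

Asset sale (to non-banks) ¥310 billion: reserves −¥310B, deposits −¥310B.
OMO purchase (from banks) ¥317 billion: reserves +¥317B, deposits 0.
OMO purchase (from banks) ¥145 billion: reserves +¥145B, deposits 0.
Discount-window repayment ¥276 billion: reserves −¥276B, deposits 0.
Totals: Δreserves = −¥124B, Δdeposits = −¥310B.
Δrequired reserves = 2% × −¥310B = −¥6.2B.
Δexcess reserves = Δreserves − Δrequired = −¥124B − (−¥6.2B) = -¥117.8 billion.

-¥117.8 billion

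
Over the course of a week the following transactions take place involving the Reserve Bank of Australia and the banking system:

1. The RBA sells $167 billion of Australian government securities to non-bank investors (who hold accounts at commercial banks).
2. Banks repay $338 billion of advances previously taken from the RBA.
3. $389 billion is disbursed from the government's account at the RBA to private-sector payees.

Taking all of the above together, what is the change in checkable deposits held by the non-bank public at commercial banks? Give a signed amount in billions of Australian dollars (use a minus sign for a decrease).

RBA balance sheet:
  Assets:      Securities −$167B, Loans to banks −$338B
  Liabilities: Bank reserves −$116B, Government deposits −$389B
Commercial banking system:
  Assets:      Reserves at CB −$116B
  Liabilities: Checkable deposits +$222B, Borrowings from CB −$338B
So the change in checkable deposits held by the non-bank public at commercial banks is +$222 billion.

+$222 billion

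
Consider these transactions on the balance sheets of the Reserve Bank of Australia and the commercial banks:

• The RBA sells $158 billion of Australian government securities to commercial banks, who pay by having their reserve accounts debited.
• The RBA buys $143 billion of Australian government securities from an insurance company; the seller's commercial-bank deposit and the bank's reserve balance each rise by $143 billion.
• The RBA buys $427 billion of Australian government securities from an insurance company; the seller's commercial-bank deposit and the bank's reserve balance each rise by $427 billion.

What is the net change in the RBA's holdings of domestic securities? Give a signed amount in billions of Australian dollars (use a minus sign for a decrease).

+$412 billion

OMO sale (to banks) $158 billion: securities removed from the RBA's portfolio → −$158B.
Asset purchase (from non-banks) $143 billion: securities added to the RBA's portfolio → +$143B.
Asset purchase (from non-banks) $427 billion: securities added to the RBA's portfolio → +$427B.
Net: −158 + 143 + 427 = +$412 billion.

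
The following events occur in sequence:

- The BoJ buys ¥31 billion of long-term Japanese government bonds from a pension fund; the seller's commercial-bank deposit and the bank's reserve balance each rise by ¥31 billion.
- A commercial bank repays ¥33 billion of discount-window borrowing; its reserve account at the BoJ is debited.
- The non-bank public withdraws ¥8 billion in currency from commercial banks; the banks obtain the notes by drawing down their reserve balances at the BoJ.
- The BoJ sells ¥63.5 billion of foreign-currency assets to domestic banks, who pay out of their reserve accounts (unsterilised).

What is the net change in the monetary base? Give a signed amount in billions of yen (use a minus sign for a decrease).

Asset purchase (from non-banks) ¥31 billion: BoJ balance sheet expands → +¥31B.
Discount-window repayment ¥33 billion: BoJ balance sheet contracts → −¥33B.
Currency withdrawal ¥8 billion: just a shift between currency and reserves — both are base money → 0.
FX sale ¥63.5 billion: BoJ balance sheet contracts → −¥63.5B.
Net: 31 − 33 + 0 − 63.5 = -¥65.5 billion.

-¥65.5 billion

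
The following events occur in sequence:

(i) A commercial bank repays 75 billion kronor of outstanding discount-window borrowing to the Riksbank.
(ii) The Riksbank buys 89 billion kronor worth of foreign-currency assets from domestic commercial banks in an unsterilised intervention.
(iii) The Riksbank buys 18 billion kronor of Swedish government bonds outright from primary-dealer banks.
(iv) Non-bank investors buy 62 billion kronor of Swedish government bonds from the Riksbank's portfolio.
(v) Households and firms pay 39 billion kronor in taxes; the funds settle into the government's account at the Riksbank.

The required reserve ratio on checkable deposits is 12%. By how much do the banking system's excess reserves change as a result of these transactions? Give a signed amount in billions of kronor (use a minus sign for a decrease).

-56.88 billion

Discount-window repayment 75 billion kronor: reserves −75B, deposits 0.
FX purchase 89 billion kronor: reserves +89B, deposits 0.
OMO purchase (from banks) 18 billion kronor: reserves +18B, deposits 0.
Asset sale (to non-banks) 62 billion kronor: reserves −62B, deposits −62B.
Government account inflow 39 billion kronor: reserves −39B, deposits −39B.
Totals: Δreserves = −69B, Δdeposits = −101B.
Δrequired reserves = 12% × −101B = −12.12B.
Δexcess reserves = Δreserves − Δrequired = −69B − (−12.12B) = -56.88 billion.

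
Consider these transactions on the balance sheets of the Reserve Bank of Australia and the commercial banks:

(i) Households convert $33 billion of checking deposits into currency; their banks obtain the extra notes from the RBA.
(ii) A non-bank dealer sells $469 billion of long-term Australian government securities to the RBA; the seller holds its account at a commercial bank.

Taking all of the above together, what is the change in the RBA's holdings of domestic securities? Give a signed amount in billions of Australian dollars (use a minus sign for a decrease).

Currency withdrawal $33 billion: the RBA's securities portfolio is untouched → 0.
Asset purchase (from non-banks) $469 billion: securities added to the RBA's portfolio → +$469B.
Net: 0 + 469 = +$469 billion.

+$469 billion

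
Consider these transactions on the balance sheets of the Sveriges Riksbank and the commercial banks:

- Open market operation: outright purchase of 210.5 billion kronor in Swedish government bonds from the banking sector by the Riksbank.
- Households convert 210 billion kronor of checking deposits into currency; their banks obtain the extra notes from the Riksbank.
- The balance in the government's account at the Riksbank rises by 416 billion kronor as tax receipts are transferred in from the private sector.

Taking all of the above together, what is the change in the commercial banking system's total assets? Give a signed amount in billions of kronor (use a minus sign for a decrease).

OMO purchase (from banks) 210.5 billion kronor: just an asset swap on bank balance sheets → 0.
Currency withdrawal 210 billion kronor: bank balance sheets shrink → −210B.
Government account inflow 416 billion kronor: bank balance sheets shrink → −416B.
Net: 0 − 210 − 416 = -626 billion.

-626 billion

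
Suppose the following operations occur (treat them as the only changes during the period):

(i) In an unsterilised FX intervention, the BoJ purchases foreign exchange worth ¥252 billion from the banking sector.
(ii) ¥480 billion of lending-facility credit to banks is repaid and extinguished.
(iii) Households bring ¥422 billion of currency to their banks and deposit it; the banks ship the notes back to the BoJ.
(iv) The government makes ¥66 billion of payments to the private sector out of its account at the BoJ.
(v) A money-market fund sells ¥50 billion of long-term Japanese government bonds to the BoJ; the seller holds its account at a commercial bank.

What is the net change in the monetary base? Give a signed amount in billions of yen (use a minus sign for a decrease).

-¥112 billion

FX purchase ¥252 billion: BoJ balance sheet expands → +¥252B.
Discount-window repayment ¥480 billion: BoJ balance sheet contracts → −¥480B.
Currency deposit ¥422 billion: just a shift between currency and reserves — both are base money → 0.
Government spending ¥66 billion: a non-base liability converts back to reserves → +¥66B.
Asset purchase (from non-banks) ¥50 billion: BoJ balance sheet expands → +¥50B.
Net: 252 − 480 + 0 + 66 + 50 = -¥112 billion.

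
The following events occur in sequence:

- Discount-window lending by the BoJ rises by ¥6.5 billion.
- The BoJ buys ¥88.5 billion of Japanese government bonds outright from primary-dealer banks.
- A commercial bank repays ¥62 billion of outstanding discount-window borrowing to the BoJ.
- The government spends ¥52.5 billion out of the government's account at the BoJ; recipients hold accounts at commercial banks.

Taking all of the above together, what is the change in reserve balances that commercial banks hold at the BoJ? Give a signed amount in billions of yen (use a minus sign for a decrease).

+¥85.5 billion

BoJ balance sheet:
  Assets:      Securities +¥88.5B, Loans to banks −¥55.5B
  Liabilities: Bank reserves +¥85.5B, Government deposits −¥52.5B
So the change in reserve balances that commercial banks hold at the BoJ is +¥85.5 billion.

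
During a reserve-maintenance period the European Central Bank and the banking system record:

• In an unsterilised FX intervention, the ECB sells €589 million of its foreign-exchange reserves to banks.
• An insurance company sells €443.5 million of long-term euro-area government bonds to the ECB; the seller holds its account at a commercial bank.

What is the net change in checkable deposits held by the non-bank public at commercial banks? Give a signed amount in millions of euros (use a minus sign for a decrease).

+€443.5 million

FX sale €589 million: the counterparty is a bank, so public deposits are unchanged → 0.
Asset purchase (from non-banks) €443.5 million: non-bank counterparties' bank balances rise → +€443.5M.
Net: 0 + 443.5 = +€443.5 million.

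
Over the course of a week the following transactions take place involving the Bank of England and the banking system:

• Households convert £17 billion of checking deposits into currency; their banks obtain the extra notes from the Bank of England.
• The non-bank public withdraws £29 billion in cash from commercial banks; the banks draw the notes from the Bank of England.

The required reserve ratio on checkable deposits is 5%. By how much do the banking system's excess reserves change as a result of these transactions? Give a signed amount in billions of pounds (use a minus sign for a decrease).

-£43.7 billion

Currency withdrawal £17 billion: reserves −£17B, deposits −£17B.
Currency withdrawal £29 billion: reserves −£29B, deposits −£29B.
Totals: Δreserves = −£46B, Δdeposits = −£46B.
Δrequired reserves = 5% × −£46B = −£2.3B.
Δexcess reserves = Δreserves − Δrequired = −£46B − (−£2.3B) = -£43.7 billion.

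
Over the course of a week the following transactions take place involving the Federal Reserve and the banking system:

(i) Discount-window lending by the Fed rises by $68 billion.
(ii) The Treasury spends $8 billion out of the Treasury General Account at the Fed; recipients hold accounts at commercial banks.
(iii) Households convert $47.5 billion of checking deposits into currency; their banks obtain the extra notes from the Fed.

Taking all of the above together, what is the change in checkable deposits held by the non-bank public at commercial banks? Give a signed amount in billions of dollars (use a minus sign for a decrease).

-$39.5 billion

Discount-window loan $68 billion: the counterparty is a bank, so public deposits are unchanged → 0.
Government spending $8 billion: non-bank counterparties' bank balances rise → +$8B.
Currency withdrawal $47.5 billion: non-bank counterparties' bank balances fall → −$47.5B.
Net: 0 + 8 − 47.5 = -$39.5 billion.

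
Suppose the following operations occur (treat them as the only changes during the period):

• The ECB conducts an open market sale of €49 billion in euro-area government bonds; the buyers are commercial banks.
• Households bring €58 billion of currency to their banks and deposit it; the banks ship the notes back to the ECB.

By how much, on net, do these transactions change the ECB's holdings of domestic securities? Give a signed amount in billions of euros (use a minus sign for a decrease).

OMO sale (to banks) €49 billion: securities removed from the ECB's portfolio → −€49B.
Currency deposit €58 billion: the ECB's securities portfolio is untouched → 0.
Net: −49 + 0 = -€49 billion.

-€49 billion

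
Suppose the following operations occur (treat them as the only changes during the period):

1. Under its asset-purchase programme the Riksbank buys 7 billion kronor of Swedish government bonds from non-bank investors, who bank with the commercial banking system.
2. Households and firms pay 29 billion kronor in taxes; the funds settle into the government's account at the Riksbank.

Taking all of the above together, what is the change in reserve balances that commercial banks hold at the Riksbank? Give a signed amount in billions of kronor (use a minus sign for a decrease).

Riksbank balance sheet:
  Assets:      Securities +7B
  Liabilities: Bank reserves −22B, Government deposits +29B
Commercial banking system:
  Assets:      Reserves at CB −22B
  Liabilities: Checkable deposits −22B
So the change in reserve balances that commercial banks hold at the Riksbank is -22 billion.

-22 billion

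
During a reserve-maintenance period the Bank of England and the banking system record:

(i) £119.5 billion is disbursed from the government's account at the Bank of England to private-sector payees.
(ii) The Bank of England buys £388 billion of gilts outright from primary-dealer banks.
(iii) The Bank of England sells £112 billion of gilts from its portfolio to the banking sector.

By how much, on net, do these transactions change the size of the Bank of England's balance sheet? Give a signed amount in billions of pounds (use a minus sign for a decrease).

Government spending £119.5 billion: only the composition of liabilities changes → 0.
OMO purchase (from banks) £388 billion: a Bank of England asset is acquired → +£388B.
OMO sale (to banks) £112 billion: a Bank of England asset is shed → −£112B.
Net: 0 + 388 − 112 = +£276 billion.

+£276 billion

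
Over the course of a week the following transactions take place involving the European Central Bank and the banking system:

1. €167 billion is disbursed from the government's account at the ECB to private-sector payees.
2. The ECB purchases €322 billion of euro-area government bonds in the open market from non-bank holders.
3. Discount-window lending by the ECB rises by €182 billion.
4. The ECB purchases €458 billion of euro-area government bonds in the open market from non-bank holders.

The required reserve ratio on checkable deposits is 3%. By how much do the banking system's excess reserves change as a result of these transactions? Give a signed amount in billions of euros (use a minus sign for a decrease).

Government spending €167 billion: reserves +€167B, deposits +€167B.
Asset purchase (from non-banks) €322 billion: reserves +€322B, deposits +€322B.
Discount-window loan €182 billion: reserves +€182B, deposits 0.
Asset purchase (from non-banks) €458 billion: reserves +€458B, deposits +€458B.
Totals: Δreserves = +€1129B, Δdeposits = +€947B.
Δrequired reserves = 3% × +€947B = +€28.41B.
Δexcess reserves = Δreserves − Δrequired = +€1129B − (+€28.41B) = +€1100.59 billion.

+€1100.59 billion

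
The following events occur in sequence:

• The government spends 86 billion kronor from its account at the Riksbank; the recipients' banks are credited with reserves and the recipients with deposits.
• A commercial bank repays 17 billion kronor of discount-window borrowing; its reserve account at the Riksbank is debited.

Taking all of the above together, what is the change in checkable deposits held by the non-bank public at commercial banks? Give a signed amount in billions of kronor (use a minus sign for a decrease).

Government spending 86 billion kronor: non-bank counterparties' bank balances rise → +86B.
Discount-window repayment 17 billion kronor: the counterparty is a bank, so public deposits are unchanged → 0.
Net: 86 + 0 = +86 billion.

+86 billion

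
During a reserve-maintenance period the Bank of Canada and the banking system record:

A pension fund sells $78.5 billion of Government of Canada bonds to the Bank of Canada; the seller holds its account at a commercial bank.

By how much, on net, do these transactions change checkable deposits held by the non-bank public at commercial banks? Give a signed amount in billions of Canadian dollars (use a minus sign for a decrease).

Bank of Canada balance sheet:
  Assets:      Securities +$78.5B
  Liabilities: Bank reserves +$78.5B
Commercial banking system:
  Assets:      Reserves at CB +$78.5B
  Liabilities: Checkable deposits +$78.5B
So the change in checkable deposits held by the non-bank public at commercial banks is +$78.5 billion.

+$78.5 billion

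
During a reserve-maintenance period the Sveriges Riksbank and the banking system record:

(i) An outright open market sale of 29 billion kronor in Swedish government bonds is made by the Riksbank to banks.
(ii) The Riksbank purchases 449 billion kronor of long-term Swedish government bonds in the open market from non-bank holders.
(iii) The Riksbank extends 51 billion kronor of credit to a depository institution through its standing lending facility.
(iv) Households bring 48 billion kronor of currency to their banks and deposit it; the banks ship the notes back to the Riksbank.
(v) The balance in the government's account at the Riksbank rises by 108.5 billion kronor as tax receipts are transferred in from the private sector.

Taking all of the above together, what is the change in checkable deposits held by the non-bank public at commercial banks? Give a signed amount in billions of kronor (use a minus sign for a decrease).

Riksbank balance sheet:
  Assets:      Securities +420B, Loans to banks +51B
  Liabilities: Bank reserves +410.5B, Currency in circulation −48B, Government deposits +108.5B
Commercial banking system:
  Assets:      Reserves at CB +410.5B, Securities +29B
  Liabilities: Checkable deposits +388.5B, Borrowings from CB +51B
So the change in checkable deposits held by the non-bank public at commercial banks is +388.5 billion.

+388.5 billion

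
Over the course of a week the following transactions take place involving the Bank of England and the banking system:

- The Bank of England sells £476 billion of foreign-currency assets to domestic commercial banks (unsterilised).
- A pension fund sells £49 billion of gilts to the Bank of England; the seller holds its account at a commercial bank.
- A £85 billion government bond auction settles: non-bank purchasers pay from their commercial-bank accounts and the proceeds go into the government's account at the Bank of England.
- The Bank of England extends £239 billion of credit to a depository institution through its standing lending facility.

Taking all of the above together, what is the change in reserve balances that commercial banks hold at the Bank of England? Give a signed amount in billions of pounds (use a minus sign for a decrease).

-£273 billion

Bank of England balance sheet:
  Assets:      Securities +£49B, Loans to banks +£239B, Foreign assets −£476B
  Liabilities: Bank reserves −£273B, Government deposits +£85B
So the change in reserve balances that commercial banks hold at the Bank of England is -£273 billion.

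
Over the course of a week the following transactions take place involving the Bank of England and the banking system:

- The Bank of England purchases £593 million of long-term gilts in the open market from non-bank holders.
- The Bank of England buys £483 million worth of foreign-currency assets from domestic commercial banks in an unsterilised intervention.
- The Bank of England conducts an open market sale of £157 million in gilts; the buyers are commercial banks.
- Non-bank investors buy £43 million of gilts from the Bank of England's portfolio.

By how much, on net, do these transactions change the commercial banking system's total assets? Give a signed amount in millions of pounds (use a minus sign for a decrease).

+£550 million

Bank of England balance sheet:
  Assets:      Securities +£393M, Foreign assets +£483M
  Liabilities: Bank reserves +£876M
Commercial banking system:
  Assets:      Reserves at CB +£876M, Securities +£157M, Foreign assets −£483M
  Liabilities: Checkable deposits +£550M
Change in total bank assets = +£550 million.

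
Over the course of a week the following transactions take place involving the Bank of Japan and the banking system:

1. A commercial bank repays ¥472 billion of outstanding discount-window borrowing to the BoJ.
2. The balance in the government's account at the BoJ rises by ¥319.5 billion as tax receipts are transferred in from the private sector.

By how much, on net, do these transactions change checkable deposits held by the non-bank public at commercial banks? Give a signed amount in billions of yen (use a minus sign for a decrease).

Discount-window repayment ¥472 billion: the counterparty is a bank, so public deposits are unchanged → 0.
Government account inflow ¥319.5 billion: non-bank counterparties' bank balances fall → −¥319.5B.
Net: 0 − 319.5 = -¥319.5 billion.

-¥319.5 billion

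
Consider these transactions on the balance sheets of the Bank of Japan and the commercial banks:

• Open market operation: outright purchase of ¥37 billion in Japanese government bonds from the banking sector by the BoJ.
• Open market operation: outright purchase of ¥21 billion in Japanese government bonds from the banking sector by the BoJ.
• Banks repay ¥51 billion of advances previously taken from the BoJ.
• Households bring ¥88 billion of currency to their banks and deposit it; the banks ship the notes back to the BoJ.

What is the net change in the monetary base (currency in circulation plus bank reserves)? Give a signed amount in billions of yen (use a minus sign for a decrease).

BoJ balance sheet:
  Assets:      Securities +¥58B, Loans to banks −¥51B
  Liabilities: Bank reserves +¥95B, Currency in circulation −¥88B
Monetary base = currency + reserves: −¥88B + (+¥95B) = +¥7 billion.

+¥7 billion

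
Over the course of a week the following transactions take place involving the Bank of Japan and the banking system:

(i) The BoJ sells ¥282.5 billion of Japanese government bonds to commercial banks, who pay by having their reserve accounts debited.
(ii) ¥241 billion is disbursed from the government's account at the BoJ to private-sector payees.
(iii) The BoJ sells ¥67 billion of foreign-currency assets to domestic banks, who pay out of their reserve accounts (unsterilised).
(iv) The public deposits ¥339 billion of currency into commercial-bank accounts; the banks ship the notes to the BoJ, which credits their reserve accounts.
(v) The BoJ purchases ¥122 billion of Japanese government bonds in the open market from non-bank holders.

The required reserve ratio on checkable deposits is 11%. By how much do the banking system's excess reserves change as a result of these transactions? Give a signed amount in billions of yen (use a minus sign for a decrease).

+¥275.28 billion

OMO sale (to banks) ¥282.5 billion: reserves −¥282.5B, deposits 0.
Government spending ¥241 billion: reserves +¥241B, deposits +¥241B.
FX sale ¥67 billion: reserves −¥67B, deposits 0.
Currency deposit ¥339 billion: reserves +¥339B, deposits +¥339B.
Asset purchase (from non-banks) ¥122 billion: reserves +¥122B, deposits +¥122B.
Totals: Δreserves = +¥352.5B, Δdeposits = +¥702B.
Δrequired reserves = 11% × +¥702B = +¥77.22B.
Δexcess reserves = Δreserves − Δrequired = +¥352.5B − (+¥77.22B) = +¥275.28 billion.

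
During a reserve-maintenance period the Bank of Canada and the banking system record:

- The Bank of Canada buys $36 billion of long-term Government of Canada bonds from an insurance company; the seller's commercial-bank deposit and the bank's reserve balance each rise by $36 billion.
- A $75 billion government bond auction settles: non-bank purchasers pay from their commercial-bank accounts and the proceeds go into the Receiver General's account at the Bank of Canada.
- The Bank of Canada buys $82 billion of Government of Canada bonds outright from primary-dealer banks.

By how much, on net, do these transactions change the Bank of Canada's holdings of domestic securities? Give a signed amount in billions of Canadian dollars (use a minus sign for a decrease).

Asset purchase (from non-banks) $36 billion: securities added to the Bank of Canada's portfolio → +$36B.
Government account inflow $75 billion: the Bank of Canada's securities portfolio is untouched → 0.
OMO purchase (from banks) $82 billion: securities added to the Bank of Canada's portfolio → +$82B.
Net: 36 + 0 + 82 = +$118 billion.

+$118 billion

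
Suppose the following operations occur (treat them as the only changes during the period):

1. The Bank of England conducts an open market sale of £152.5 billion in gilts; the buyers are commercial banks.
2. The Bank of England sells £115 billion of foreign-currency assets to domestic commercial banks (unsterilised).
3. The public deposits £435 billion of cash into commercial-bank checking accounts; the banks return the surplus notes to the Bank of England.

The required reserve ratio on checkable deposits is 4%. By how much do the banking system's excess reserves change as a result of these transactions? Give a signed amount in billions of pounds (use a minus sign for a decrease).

+£150.1 billion

OMO sale (to banks) £152.5 billion: reserves −£152.5B, deposits 0.
FX sale £115 billion: reserves −£115B, deposits 0.
Currency deposit £435 billion: reserves +£435B, deposits +£435B.
Totals: Δreserves = +£167.5B, Δdeposits = +£435B.
Δrequired reserves = 4% × +£435B = +£17.4B.
Δexcess reserves = Δreserves − Δrequired = +£167.5B − (+£17.4B) = +£150.1 billion.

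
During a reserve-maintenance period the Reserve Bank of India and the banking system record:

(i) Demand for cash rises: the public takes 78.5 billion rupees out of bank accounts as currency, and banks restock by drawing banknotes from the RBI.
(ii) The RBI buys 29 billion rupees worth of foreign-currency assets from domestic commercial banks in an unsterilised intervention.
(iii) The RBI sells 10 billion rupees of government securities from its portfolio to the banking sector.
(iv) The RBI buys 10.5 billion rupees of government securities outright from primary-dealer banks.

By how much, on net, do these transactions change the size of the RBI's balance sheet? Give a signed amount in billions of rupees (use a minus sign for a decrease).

RBI balance sheet:
  Assets:      Securities +0.5B, Foreign assets +29B
  Liabilities: Bank reserves −49B, Currency in circulation +78.5B
Commercial banking system:
  Assets:      Reserves at CB −49B, Securities −0.5B, Foreign assets −29B
  Liabilities: Checkable deposits −78.5B
Change in total RBI assets = +29.5 billion.

+29.5 billion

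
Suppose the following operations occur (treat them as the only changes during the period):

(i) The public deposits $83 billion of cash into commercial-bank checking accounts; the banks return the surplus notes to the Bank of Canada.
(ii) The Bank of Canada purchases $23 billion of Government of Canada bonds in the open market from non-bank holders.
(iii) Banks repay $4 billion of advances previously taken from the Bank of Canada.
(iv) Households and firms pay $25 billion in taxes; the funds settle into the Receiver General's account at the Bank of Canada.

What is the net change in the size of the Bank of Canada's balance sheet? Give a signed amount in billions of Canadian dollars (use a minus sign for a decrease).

+$19 billion

Bank of Canada balance sheet:
  Assets:      Securities +$23B, Loans to banks −$4B
  Liabilities: Bank reserves +$77B, Currency in circulation −$83B, Government deposits +$25B
Commercial banking system:
  Assets:      Reserves at CB +$77B
  Liabilities: Checkable deposits +$81B, Borrowings from CB −$4B
Change in total Bank of Canada assets = +$19 billion.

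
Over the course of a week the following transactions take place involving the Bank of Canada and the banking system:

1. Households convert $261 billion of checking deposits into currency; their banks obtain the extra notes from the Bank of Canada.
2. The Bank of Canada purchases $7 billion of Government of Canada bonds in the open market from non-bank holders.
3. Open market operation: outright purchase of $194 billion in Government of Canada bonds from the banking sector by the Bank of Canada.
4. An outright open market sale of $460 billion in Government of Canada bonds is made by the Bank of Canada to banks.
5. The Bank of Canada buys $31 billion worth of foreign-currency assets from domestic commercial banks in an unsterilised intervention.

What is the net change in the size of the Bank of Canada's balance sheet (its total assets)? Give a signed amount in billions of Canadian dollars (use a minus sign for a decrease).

-$228 billion

Bank of Canada balance sheet:
  Assets:      Securities −$259B, Foreign assets +$31B
  Liabilities: Bank reserves −$489B, Currency in circulation +$261B
Change in total Bank of Canada assets = -$228 billion.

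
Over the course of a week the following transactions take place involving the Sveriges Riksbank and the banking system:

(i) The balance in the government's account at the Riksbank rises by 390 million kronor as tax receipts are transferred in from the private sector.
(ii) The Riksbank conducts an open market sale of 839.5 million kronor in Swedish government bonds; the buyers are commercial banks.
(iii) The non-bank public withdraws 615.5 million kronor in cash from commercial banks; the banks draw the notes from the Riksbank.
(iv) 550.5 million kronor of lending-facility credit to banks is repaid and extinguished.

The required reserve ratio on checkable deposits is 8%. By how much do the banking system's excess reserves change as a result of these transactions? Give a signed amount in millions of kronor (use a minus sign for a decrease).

-2315.06 million

Government account inflow 390 million kronor: reserves −390M, deposits −390M.
OMO sale (to banks) 839.5 million kronor: reserves −839.5M, deposits 0.
Currency withdrawal 615.5 million kronor: reserves −615.5M, deposits −615.5M.
Discount-window repayment 550.5 million kronor: reserves −550.5M, deposits 0.
Totals: Δreserves = −2395.5M, Δdeposits = −1005.5M.
Δrequired reserves = 8% × −1005.5M = −80.44M.
Δexcess reserves = Δreserves − Δrequired = −2395.5M − (−80.44M) = -2315.06 million.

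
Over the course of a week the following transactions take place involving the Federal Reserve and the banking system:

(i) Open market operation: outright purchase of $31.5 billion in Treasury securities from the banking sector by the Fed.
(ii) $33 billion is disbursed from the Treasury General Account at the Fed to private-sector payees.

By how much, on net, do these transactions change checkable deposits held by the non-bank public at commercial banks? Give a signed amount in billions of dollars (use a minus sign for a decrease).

+$33 billion

OMO purchase (from banks) $31.5 billion: the counterparty is a bank, so public deposits are unchanged → 0.
Government spending $33 billion: non-bank counterparties' bank balances rise → +$33B.
Net: 0 + 33 = +$33 billion.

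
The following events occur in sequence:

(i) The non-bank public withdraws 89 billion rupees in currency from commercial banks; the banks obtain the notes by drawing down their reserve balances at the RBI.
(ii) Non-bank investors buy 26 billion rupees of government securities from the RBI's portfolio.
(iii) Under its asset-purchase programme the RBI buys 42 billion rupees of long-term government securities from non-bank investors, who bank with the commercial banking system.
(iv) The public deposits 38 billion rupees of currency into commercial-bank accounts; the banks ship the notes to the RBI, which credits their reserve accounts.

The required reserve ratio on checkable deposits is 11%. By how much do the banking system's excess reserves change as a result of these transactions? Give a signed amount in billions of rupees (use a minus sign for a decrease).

-31.15 billion

Currency withdrawal 89 billion rupees: reserves −89B, deposits −89B.
Asset sale (to non-banks) 26 billion rupees: reserves −26B, deposits −26B.
Asset purchase (from non-banks) 42 billion rupees: reserves +42B, deposits +42B.
Currency deposit 38 billion rupees: reserves +38B, deposits +38B.
Totals: Δreserves = −35B, Δdeposits = −35B.
Δrequired reserves = 11% × −35B = −3.85B.
Δexcess reserves = Δreserves − Δrequired = −35B − (−3.85B) = -31.15 billion.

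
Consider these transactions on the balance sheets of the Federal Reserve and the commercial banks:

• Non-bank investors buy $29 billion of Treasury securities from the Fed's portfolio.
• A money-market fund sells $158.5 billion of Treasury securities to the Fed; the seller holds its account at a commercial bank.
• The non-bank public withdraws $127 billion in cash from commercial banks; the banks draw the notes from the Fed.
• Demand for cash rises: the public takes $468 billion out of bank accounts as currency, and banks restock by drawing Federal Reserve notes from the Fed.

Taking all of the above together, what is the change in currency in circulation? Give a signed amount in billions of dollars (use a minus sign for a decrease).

Fed balance sheet:
  Assets:      Securities +$129.5B
  Liabilities: Bank reserves −$465.5B, Currency in circulation +$595B
Commercial banking system:
  Assets:      Reserves at CB −$465.5B
  Liabilities: Checkable deposits −$465.5B
So the change in currency in circulation is +$595 billion.

+$595 billion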